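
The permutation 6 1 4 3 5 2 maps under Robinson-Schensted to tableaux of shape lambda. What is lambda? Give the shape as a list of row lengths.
[3, 1, 1, 1]

Row-insert each entry into an empty tableau.

After inserting 6: P = [[6]].
After inserting 1: P = [[1], [6]].
After inserting 4: P = [[1, 4], [6]].
After inserting 3: P = [[1, 3], [4], [6]].
After inserting 5: P = [[1, 3, 5], [4], [6]].
After inserting 2: P = [[1, 2, 5], [3], [4], [6]].

The final insertion tableau P = [[1, 2, 5], [3], [4], [6]] has shape [3, 1, 1, 1].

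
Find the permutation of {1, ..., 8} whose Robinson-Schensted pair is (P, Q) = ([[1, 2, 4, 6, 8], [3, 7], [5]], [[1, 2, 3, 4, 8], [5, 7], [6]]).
1 3 5 7 4 2 6 8

Reverse RSK: for i = n, n-1, ..., 1, locate i in Q, remove the corresponding corner cell from P, and reverse-bump its entry up through P; the value ejected from row 1 is w(i).

So w = 1 3 5 7 4 2 6 8.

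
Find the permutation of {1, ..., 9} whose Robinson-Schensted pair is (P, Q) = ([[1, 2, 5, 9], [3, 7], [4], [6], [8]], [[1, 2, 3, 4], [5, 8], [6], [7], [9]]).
1 6 8 9 7 4 3 5 2

Reverse the RSK construction: for i from n down to 1, find the cell of Q containing i, remove the entry at that cell from P, and reverse-bump it up through P; the value ejected from row 1 is w(i).

Step i=9: Q has 9 at row 5, column 1; remove 8 from row 5 of P and reverse-bump: 8 enters row 4 and ejects 6; 6 enters row 3 and ejects 4; 4 enters row 2 and ejects 3; 3 enters row 1 and ejects 2. So w(9) = 2. P is now [[1, 3, 5, 9], [4, 7], [6], [8]].
Step i=8: Q has 8 at row 2, column 2; remove 7 from row 2 of P and reverse-bump: 7 enters row 1 and ejects 5. So w(8) = 5. P is now [[1, 3, 7, 9], [4], [6], [8]].
Step i=7: Q has 7 at row 4, column 1; remove 8 from row 4 of P and reverse-bump: 8 enters row 3 and ejects 6; 6 enters row 2 and ejects 4; 4 enters row 1 and ejects 3. So w(7) = 3. P is now [[1, 4, 7, 9], [6], [8]].
Step i=6: Q has 6 at row 3, column 1; remove 8 from row 3 of P and reverse-bump: 8 enters row 2 and ejects 6; 6 enters row 1 and ejects 4. So w(6) = 4. P is now [[1, 6, 7, 9], [8]].
Step i=5: Q has 5 at row 2, column 1; remove 8 from row 2 of P and reverse-bump: 8 enters row 1 and ejects 7. So w(5) = 7. P is now [[1, 6, 8, 9]].
Step i=4: Q has 4 at row 1, column 4; remove that cell from P, ejecting 9. So w(4) = 9. P is now [[1, 6, 8]].
Step i=3: Q has 3 at row 1, column 3; remove that cell from P, ejecting 8. So w(3) = 8. P is now [[1, 6]].
Step i=2: Q has 2 at row 1, column 2; remove that cell from P, ejecting 6. So w(2) = 6. P is now [[1]].
Step i=1: Q has 1 at row 1, column 1; remove that cell from P, ejecting 1. So w(1) = 1. P is now [].

So w = 1 6 8 9 7 4 3 5 2.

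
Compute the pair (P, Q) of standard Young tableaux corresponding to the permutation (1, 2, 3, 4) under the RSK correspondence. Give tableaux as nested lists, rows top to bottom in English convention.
P = [[1, 2, 3, 4]], Q = [[1, 2, 3, 4]]

Insert each entry of the permutation into P by Schensted row insertion, recording in Q the position of each new cell.

Insert 1: appended to row 1. P = [[1]].
Insert 2: appended to row 1. P = [[1, 2]].
Insert 3: appended to row 1. P = [[1, 2, 3]].
Insert 4: appended to row 1. P = [[1, 2, 3, 4]].

So P = [[1, 2, 3, 4]], Q = [[1, 2, 3, 4]].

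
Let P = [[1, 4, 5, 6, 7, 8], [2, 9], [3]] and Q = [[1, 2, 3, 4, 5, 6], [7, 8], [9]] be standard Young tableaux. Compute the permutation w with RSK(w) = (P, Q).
3 4 5 6 7 9 2 8 1

Reverse RSK: for i = n, n-1, ..., 1, locate i in Q, remove the corresponding corner cell from P, and reverse-bump its entry up through P; the value ejected from row 1 is w(i).

So w = 3 4 5 6 7 9 2 8 1.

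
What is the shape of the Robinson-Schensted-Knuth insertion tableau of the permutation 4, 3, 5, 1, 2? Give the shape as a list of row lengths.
Row-insert each entry into an empty tableau.

After inserting 4: P = [[4]].
After inserting 3: P = [[3], [4]].
After inserting 5: P = [[3, 5], [4]].
After inserting 1: P = [[1, 5], [3], [4]].
After inserting 2: P = [[1, 2], [3, 5], [4]].

The final insertion tableau P = [[1, 2], [3, 5], [4]] has shape [2, 2, 1].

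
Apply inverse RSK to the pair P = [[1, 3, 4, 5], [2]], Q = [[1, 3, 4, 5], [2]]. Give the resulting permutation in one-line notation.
2 1 3 4 5

Reverse RSK: for i = n, n-1, ..., 1, locate i in Q, remove the corresponding corner cell from P, and reverse-bump its entry up through P; the value ejected from row 1 is w(i).

So w = 2 1 3 4 5.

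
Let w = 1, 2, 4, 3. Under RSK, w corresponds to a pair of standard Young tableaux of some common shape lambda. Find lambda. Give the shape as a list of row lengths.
[3, 1]

RSK row insertion gives P = [[1, 2, 3], [4]], which has shape [3, 1].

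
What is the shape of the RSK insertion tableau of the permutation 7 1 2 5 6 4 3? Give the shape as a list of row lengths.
[4, 1, 1, 1]

Row-insert each entry into an empty tableau.

After inserting 7: P = [[7]].
After inserting 1: P = [[1], [7]].
After inserting 2: P = [[1, 2], [7]].
After inserting 5: P = [[1, 2, 5], [7]].
After inserting 6: P = [[1, 2, 5, 6], [7]].
After inserting 4: P = [[1, 2, 4, 6], [5], [7]].
After inserting 3: P = [[1, 2, 3, 6], [4], [5], [7]].

The final insertion tableau P = [[1, 2, 3, 6], [4], [5], [7]] has shape [4, 1, 1, 1].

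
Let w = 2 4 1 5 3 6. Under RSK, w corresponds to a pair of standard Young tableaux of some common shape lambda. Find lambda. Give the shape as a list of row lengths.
[4, 2]

Row-insert each entry into an empty tableau.

After inserting 2: P = [[2]].
After inserting 4: P = [[2, 4]].
After inserting 1: P = [[1, 4], [2]].
After inserting 5: P = [[1, 4, 5], [2]].
After inserting 3: P = [[1, 3, 5], [2, 4]].
After inserting 6: P = [[1, 3, 5, 6], [2, 4]].

The final insertion tableau P = [[1, 3, 5, 6], [2, 4]] has shape [4, 2].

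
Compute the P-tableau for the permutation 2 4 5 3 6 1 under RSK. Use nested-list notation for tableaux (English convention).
Insert 2: appended to row 1. P = [[2]].
Insert 4: appended to row 1. P = [[2, 4]].
Insert 5: appended to row 1. P = [[2, 4, 5]].
Insert 3: 3 bumps 4 from row 1; 4 starts row 2. P = [[2, 3, 5], [4]].
Insert 6: appended to row 1. P = [[2, 3, 5, 6], [4]].
Insert 1: 1 bumps 2 from row 1; 2 bumps 4 from row 2; 4 starts row 3. P = [[1, 3, 5, 6], [2], [4]].

So P = [[1, 3, 5, 6], [2], [4]].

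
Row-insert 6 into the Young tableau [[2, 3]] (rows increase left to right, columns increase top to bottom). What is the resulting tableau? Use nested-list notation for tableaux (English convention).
[[2, 3, 6]]

6 is larger than every entry of row 1, so it is appended to row 1. The new tableau is [[2, 3, 6]].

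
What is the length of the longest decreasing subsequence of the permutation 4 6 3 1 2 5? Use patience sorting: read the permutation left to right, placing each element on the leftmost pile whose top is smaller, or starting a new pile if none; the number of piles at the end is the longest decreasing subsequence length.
3

4: new pile. tops = [4]
6: onto pile 1 (replacing 4). tops = [6]
3: new pile. tops = [6, 3]
1: new pile. tops = [6, 3, 1]
2: onto pile 3 (replacing 1). tops = [6, 3, 2]
5: onto pile 2 (replacing 3). tops = [6, 5, 2]

3 piles, so the longest decreasing subsequence has length 3.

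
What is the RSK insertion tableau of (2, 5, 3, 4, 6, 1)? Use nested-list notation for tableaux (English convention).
Insert 2: appended to row 1. P = [[2]].
Insert 5: appended to row 1. P = [[2, 5]].
Insert 3: 3 bumps 5 from row 1; 5 starts row 2. P = [[2, 3], [5]].
Insert 4: appended to row 1. P = [[2, 3, 4], [5]].
Insert 6: appended to row 1. P = [[2, 3, 4, 6], [5]].
Insert 1: 1 bumps 2 from row 1; 2 bumps 5 from row 2; 5 starts row 3. P = [[1, 3, 4, 6], [2], [5]].

So P = [[1, 3, 4, 6], [2], [5]].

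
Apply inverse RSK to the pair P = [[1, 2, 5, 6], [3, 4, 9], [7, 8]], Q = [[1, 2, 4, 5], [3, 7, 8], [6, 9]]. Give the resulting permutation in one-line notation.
3 7 4 8 9 1 5 6 2

Reverse the RSK construction: for i from n down to 1, find the cell of Q containing i, remove the entry at that cell from P, and reverse-bump it up through P; the value ejected from row 1 is w(i).

Step i=9: Q has 9 at row 3, column 2; remove 8 from row 3 of P and reverse-bump: 8 enters row 2 and ejects 4; 4 enters row 1 and ejects 2. So w(9) = 2. P is now [[1, 4, 5, 6], [3, 8, 9], [7]].
Step i=8: Q has 8 at row 2, column 3; remove 9 from row 2 of P and reverse-bump: 9 enters row 1 and ejects 6. So w(8) = 6. P is now [[1, 4, 5, 9], [3, 8], [7]].
Step i=7: Q has 7 at row 2, column 2; remove 8 from row 2 of P and reverse-bump: 8 enters row 1 and ejects 5. So w(7) = 5. P is now [[1, 4, 8, 9], [3], [7]].
Step i=6: Q has 6 at row 3, column 1; remove 7 from row 3 of P and reverse-bump: 7 enters row 2 and ejects 3; 3 enters row 1 and ejects 1. So w(6) = 1. P is now [[3, 4, 8, 9], [7]].
Step i=5: Q has 5 at row 1, column 4; remove that cell from P, ejecting 9. So w(5) = 9. P is now [[3, 4, 8], [7]].
Step i=4: Q has 4 at row 1, column 3; remove that cell from P, ejecting 8. So w(4) = 8. P is now [[3, 4], [7]].
Step i=3: Q has 3 at row 2, column 1; remove 7 from row 2 of P and reverse-bump: 7 enters row 1 and ejects 4. So w(3) = 4. P is now [[3, 7]].
Step i=2: Q has 2 at row 1, column 2; remove that cell from P, ejecting 7. So w(2) = 7. P is now [[3]].
Step i=1: Q has 1 at row 1, column 1; remove that cell from P, ejecting 3. So w(1) = 3. P is now [].

So w = 3 7 4 8 9 1 5 6 2.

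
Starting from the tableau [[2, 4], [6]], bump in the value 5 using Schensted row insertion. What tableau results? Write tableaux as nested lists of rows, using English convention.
5 is larger than every entry of row 1, so it is appended to row 1. The new tableau is [[2, 4, 5], [6]].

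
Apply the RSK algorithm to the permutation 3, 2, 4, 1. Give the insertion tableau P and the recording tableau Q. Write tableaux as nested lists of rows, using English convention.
Insert each entry of the permutation into P by Schensted row insertion, recording in Q the position of each new cell.

After inserting 3: P = [[3]].
After inserting 2: P = [[2], [3]].
After inserting 4: P = [[2, 4], [3]].
After inserting 1: P = [[1, 4], [2], [3]].

So P = [[1, 4], [2], [3]], Q = [[1, 3], [2], [4]].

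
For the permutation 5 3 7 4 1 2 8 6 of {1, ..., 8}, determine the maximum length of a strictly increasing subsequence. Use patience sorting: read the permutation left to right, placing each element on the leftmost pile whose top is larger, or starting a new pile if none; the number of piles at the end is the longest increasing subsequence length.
5: new pile. tops = [5]
3: onto pile 1 (replacing 5). tops = [3]
7: new pile. tops = [3, 7]
4: onto pile 2 (replacing 7). tops = [3, 4]
1: onto pile 1 (replacing 3). tops = [1, 4]
2: onto pile 2 (replacing 4). tops = [1, 2]
8: new pile. tops = [1, 2, 8]
6: onto pile 3 (replacing 8). tops = [1, 2, 6]

3 piles, so the longest increasing subsequence has length 3.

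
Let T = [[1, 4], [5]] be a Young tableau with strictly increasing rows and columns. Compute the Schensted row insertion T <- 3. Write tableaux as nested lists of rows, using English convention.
[[1, 3], [4], [5]]

In row 1, 3 replaces 4 (the leftmost entry greater than 3); 4 is bumped to row 2. In row 2, 4 replaces 5 (the leftmost entry greater than 4); 5 is bumped to row 3. 5 starts a new row 3. The new tableau is [[1, 3], [4], [5]].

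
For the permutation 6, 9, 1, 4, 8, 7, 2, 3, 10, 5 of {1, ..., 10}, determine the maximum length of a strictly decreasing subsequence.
4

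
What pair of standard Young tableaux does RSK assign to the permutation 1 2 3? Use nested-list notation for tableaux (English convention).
Insert each entry of the permutation into P by Schensted row insertion, recording in Q the position of each new cell.

Insert 1: appended to row 1. P = [[1]].
Insert 2: appended to row 1. P = [[1, 2]].
Insert 3: appended to row 1. P = [[1, 2, 3]].

So P = [[1, 2, 3]], Q = [[1, 2, 3]].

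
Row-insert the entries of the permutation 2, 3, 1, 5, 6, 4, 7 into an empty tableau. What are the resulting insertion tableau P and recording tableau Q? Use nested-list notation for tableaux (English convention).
Insert each entry of the permutation into P by Schensted row insertion, recording in Q the position of each new cell.

Insert 2: appended to row 1. P = [[2]], Q = [[1]].
Insert 3: appended to row 1. P = [[2, 3]], Q = [[1, 2]].
Insert 1: 1 bumps 2 from row 1; 2 starts row 2. P = [[1, 3], [2]], Q = [[1, 2], [3]].
Insert 5: appended to row 1. P = [[1, 3, 5], [2]], Q = [[1, 2, 4], [3]].
Insert 6: appended to row 1. P = [[1, 3, 5, 6], [2]], Q = [[1, 2, 4, 5], [3]].
Insert 4: 4 bumps 5 from row 1; 5 appends to row 2. P = [[1, 3, 4, 6], [2, 5]], Q = [[1, 2, 4, 5], [3, 6]].
Insert 7: appended to row 1. P = [[1, 3, 4, 6, 7], [2, 5]], Q = [[1, 2, 4, 5, 7], [3, 6]].

So P = [[1, 3, 4, 6, 7], [2, 5]], Q = [[1, 2, 4, 5, 7], [3, 6]].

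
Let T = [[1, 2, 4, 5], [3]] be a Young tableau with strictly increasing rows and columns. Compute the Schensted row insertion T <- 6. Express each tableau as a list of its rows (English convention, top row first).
[[1, 2, 4, 5, 6], [3]]

6 is larger than every entry of row 1, so it is appended to row 1. The new tableau is [[1, 2, 4, 5, 6], [3]].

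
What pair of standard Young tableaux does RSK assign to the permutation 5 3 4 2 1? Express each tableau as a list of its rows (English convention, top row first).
P = [[1, 4], [2], [3], [5]], Q = [[1, 3], [2], [4], [5]]

Insert each entry of the permutation into P by Schensted row insertion, recording in Q the position of each new cell.

Insert 5: appended to row 1. P = [[5]], Q = [[1]].
Insert 3: 3 bumps 5 from row 1; 5 starts row 2. P = [[3], [5]], Q = [[1], [2]].
Insert 4: appended to row 1. P = [[3, 4], [5]], Q = [[1, 3], [2]].
Insert 2: 2 bumps 3 from row 1; 3 bumps 5 from row 2; 5 starts row 3. P = [[2, 4], [3], [5]], Q = [[1, 3], [2], [4]].
Insert 1: 1 bumps 2 from row 1; 2 bumps 3 from row 2; 3 bumps 5 from row 3; 5 starts row 4. P = [[1, 4], [2], [3], [5]], Q = [[1, 3], [2], [4], [5]].

So P = [[1, 4], [2], [3], [5]], Q = [[1, 3], [2], [4], [5]].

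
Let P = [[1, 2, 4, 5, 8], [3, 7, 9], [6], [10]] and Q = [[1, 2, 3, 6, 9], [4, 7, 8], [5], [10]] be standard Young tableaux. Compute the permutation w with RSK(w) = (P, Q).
Reverse the RSK construction: for i from n down to 1, find the cell of Q containing i, remove the entry at that cell from P, and reverse-bump it up through P; the value ejected from row 1 is w(i).

Step i=10: Q has 10 at row 4, column 1; remove 10 from row 4 of P and reverse-bump: 10 enters row 3 and ejects 6; 6 enters row 2 and ejects 3; 3 enters row 1 and ejects 2. So w(10) = 2. P is now [[1, 3, 4, 5, 8], [6, 7, 9], [10]].
Step i=9: Q has 9 at row 1, column 5; remove that cell from P, ejecting 8. So w(9) = 8. P is now [[1, 3, 4, 5], [6, 7, 9], [10]].
Step i=8: Q has 8 at row 2, column 3; remove 9 from row 2 of P and reverse-bump: 9 enters row 1 and ejects 5. So w(8) = 5. P is now [[1, 3, 4, 9], [6, 7], [10]].
Step i=7: Q has 7 at row 2, column 2; remove 7 from row 2 of P and reverse-bump: 7 enters row 1 and ejects 4. So w(7) = 4. P is now [[1, 3, 7, 9], [6], [10]].
Step i=6: Q has 6 at row 1, column 4; remove that cell from P, ejecting 9. So w(6) = 9. P is now [[1, 3, 7], [6], [10]].
Step i=5: Q has 5 at row 3, column 1; remove 10 from row 3 of P and reverse-bump: 10 enters row 2 and ejects 6; 6 enters row 1 and ejects 3. So w(5) = 3. P is now [[1, 6, 7], [10]].
Step i=4: Q has 4 at row 2, column 1; remove 10 from row 2 of P and reverse-bump: 10 enters row 1 and ejects 7. So w(4) = 7. P is now [[1, 6, 10]].
Step i=3: Q has 3 at row 1, column 3; remove that cell from P, ejecting 10. So w(3) = 10. P is now [[1, 6]].
Step i=2: Q has 2 at row 1, column 2; remove that cell from P, ejecting 6. So w(2) = 6. P is now [[1]].
Step i=1: Q has 1 at row 1, column 1; remove that cell from P, ejecting 1. So w(1) = 1. P is now [].

So w = 1 6 10 7 3 9 4 5 8 2.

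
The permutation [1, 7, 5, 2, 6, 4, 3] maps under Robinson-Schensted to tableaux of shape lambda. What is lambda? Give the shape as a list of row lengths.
RSK row insertion gives P = [[1, 2, 3], [4, 6], [5], [7]], which has shape [3, 2, 1, 1].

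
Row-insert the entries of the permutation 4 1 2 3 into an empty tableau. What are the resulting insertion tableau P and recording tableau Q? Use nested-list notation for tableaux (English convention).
P = [[1, 2, 3], [4]], Q = [[1, 3, 4], [2]]

Insert each entry of the permutation into P by Schensted row insertion, recording in Q the position of each new cell.

After inserting 4: P = [[4]].
After inserting 1: P = [[1], [4]].
After inserting 2: P = [[1, 2], [4]].
After inserting 3: P = [[1, 2, 3], [4]].

So P = [[1, 2, 3], [4]], Q = [[1, 3, 4], [2]].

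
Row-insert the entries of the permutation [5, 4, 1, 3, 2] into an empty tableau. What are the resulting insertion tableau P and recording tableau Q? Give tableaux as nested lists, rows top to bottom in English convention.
Insert each entry of the permutation into P by Schensted row insertion, recording in Q the position of each new cell.

Insert 5: appended to row 1. P = [[5]].
Insert 4: 4 bumps 5 from row 1; 5 starts row 2. P = [[4], [5]].
Insert 1: 1 bumps 4 from row 1; 4 bumps 5 from row 2; 5 starts row 3. P = [[1], [4], [5]].
Insert 3: appended to row 1. P = [[1, 3], [4], [5]].
Insert 2: 2 bumps 3 from row 1; 3 bumps 4 from row 2; 4 bumps 5 from row 3; 5 starts row 4. P = [[1, 2], [3], [4], [5]].

So P = [[1, 2], [3], [4], [5]], Q = [[1, 4], [2], [3], [5]].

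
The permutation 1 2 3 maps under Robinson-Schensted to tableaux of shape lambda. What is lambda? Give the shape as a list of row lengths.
Row-insert each entry into an empty tableau.

After inserting 1: P = [[1]].
After inserting 2: P = [[1, 2]].
After inserting 3: P = [[1, 2, 3]].

The final insertion tableau P = [[1, 2, 3]] has shape [3].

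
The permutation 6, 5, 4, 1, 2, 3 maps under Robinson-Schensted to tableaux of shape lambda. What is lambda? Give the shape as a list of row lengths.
Row-insert each entry into an empty tableau.

After inserting 6: P = [[6]].
After inserting 5: P = [[5], [6]].
After inserting 4: P = [[4], [5], [6]].
After inserting 1: P = [[1], [4], [5], [6]].
After inserting 2: P = [[1, 2], [4], [5], [6]].
After inserting 3: P = [[1, 2, 3], [4], [5], [6]].

The final insertion tableau P = [[1, 2, 3], [4], [5], [6]] has shape [3, 1, 1, 1].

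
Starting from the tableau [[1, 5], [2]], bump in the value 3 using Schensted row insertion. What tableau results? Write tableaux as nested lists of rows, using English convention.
[[1, 3], [2, 5]]

In row 1, 3 replaces 5 (the leftmost entry greater than 3); 5 is bumped to row 2. 5 is appended to row 2. The new tableau is [[1, 3], [2, 5]].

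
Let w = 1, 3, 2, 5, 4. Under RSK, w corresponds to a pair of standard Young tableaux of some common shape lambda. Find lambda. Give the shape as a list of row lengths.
Row-insert each entry into an empty tableau.

After inserting 1: P = [[1]].
After inserting 3: P = [[1, 3]].
After inserting 2: P = [[1, 2], [3]].
After inserting 5: P = [[1, 2, 5], [3]].
After inserting 4: P = [[1, 2, 4], [3, 5]].

The final insertion tableau P = [[1, 2, 4], [3, 5]] has shape [3, 2].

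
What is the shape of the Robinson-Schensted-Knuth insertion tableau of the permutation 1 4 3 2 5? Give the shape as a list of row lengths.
Row-insert each entry into an empty tableau.

After inserting 1: P = [[1]].
After inserting 4: P = [[1, 4]].
After inserting 3: P = [[1, 3], [4]].
After inserting 2: P = [[1, 2], [3], [4]].
After inserting 5: P = [[1, 2, 5], [3], [4]].

The final insertion tableau P = [[1, 2, 5], [3], [4]] has shape [3, 1, 1].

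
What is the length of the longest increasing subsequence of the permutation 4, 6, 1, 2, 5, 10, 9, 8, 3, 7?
4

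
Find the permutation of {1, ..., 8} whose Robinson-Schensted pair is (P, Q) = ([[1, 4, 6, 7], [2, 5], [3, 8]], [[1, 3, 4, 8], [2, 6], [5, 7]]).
Reverse the RSK construction: for i from n down to 1, find the cell of Q containing i, remove the entry at that cell from P, and reverse-bump it up through P; the value ejected from row 1 is w(i).

Step i=8: Q has 8 at row 1, column 4; remove that cell from P, ejecting 7. So w(8) = 7. P is now [[1, 4, 6], [2, 5], [3, 8]].
Step i=7: Q has 7 at row 3, column 2; remove 8 from row 3 of P and reverse-bump: 8 enters row 2 and ejects 5; 5 enters row 1 and ejects 4. So w(7) = 4. P is now [[1, 5, 6], [2, 8], [3]].
Step i=6: Q has 6 at row 2, column 2; remove 8 from row 2 of P and reverse-bump: 8 enters row 1 and ejects 6. So w(6) = 6. P is now [[1, 5, 8], [2], [3]].
Step i=5: Q has 5 at row 3, column 1; remove 3 from row 3 of P and reverse-bump: 3 enters row 2 and ejects 2; 2 enters row 1 and ejects 1. So w(5) = 1. P is now [[2, 5, 8], [3]].
Step i=4: Q has 4 at row 1, column 3; remove that cell from P, ejecting 8. So w(4) = 8. P is now [[2, 5], [3]].
Step i=3: Q has 3 at row 1, column 2; remove that cell from P, ejecting 5. So w(3) = 5. P is now [[2], [3]].
Step i=2: Q has 2 at row 2, column 1; remove 3 from row 2 of P and reverse-bump: 3 enters row 1 and ejects 2. So w(2) = 2. P is now [[3]].
Step i=1: Q has 1 at row 1, column 1; remove that cell from P, ejecting 3. So w(1) = 3. P is now [].

So w = 3 2 5 8 1 6 4 7.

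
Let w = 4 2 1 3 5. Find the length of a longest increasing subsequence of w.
3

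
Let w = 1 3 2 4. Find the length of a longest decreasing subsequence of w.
2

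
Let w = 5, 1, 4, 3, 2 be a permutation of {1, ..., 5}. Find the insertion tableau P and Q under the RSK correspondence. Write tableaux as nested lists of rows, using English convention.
P = [[1, 2], [3], [4], [5]], Q = [[1, 3], [2], [4], [5]]

Insert each entry of the permutation into P by Schensted row insertion, recording in Q the position of each new cell.

Insert 5: appended to row 1. P = [[5]].
Insert 1: 1 bumps 5 from row 1; 5 starts row 2. P = [[1], [5]].
Insert 4: appended to row 1. P = [[1, 4], [5]].
Insert 3: 3 bumps 4 from row 1; 4 bumps 5 from row 2; 5 starts row 3. P = [[1, 3], [4], [5]].
Insert 2: 2 bumps 3 from row 1; 3 bumps 4 from row 2; 4 bumps 5 from row 3; 5 starts row 4. P = [[1, 2], [3], [4], [5]].

So P = [[1, 2], [3], [4], [5]], Q = [[1, 3], [2], [4], [5]].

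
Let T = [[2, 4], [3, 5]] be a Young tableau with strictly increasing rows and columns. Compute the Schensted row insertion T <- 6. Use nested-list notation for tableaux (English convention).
[[2, 4, 6], [3, 5]]

6 is larger than every entry of row 1, so it is appended to row 1. The new tableau is [[2, 4, 6], [3, 5]].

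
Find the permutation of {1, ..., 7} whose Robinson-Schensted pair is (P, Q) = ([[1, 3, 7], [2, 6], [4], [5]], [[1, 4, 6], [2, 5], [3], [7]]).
5 4 2 6 3 7 1

Reverse the RSK construction: for i from n down to 1, find the cell of Q containing i, remove the entry at that cell from P, and reverse-bump it up through P; the value ejected from row 1 is w(i).

Step i=7: Q has 7 at row 4, column 1; remove 5 from row 4 of P and reverse-bump: 5 enters row 3 and ejects 4; 4 enters row 2 and ejects 2; 2 enters row 1 and ejects 1. So w(7) = 1. P is now [[2, 3, 7], [4, 6], [5]].
Step i=6: Q has 6 at row 1, column 3; remove that cell from P, ejecting 7. So w(6) = 7. P is now [[2, 3], [4, 6], [5]].
Step i=5: Q has 5 at row 2, column 2; remove 6 from row 2 of P and reverse-bump: 6 enters row 1 and ejects 3. So w(5) = 3. P is now [[2, 6], [4], [5]].
Step i=4: Q has 4 at row 1, column 2; remove that cell from P, ejecting 6. So w(4) = 6. P is now [[2], [4], [5]].
Step i=3: Q has 3 at row 3, column 1; remove 5 from row 3 of P and reverse-bump: 5 enters row 2 and ejects 4; 4 enters row 1 and ejects 2. So w(3) = 2. P is now [[4], [5]].
Step i=2: Q has 2 at row 2, column 1; remove 5 from row 2 of P and reverse-bump: 5 enters row 1 and ejects 4. So w(2) = 4. P is now [[5]].
Step i=1: Q has 1 at row 1, column 1; remove that cell from P, ejecting 5. So w(1) = 5. P is now [].

So w = 5 4 2 6 3 7 1.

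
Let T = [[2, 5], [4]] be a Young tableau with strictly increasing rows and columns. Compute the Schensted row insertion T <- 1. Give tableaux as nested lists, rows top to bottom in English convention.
[[1, 5], [2], [4]]

In row 1, 1 replaces 2 (the leftmost entry greater than 1); 2 is bumped to row 2. In row 2, 2 replaces 4 (the leftmost entry greater than 2); 4 is bumped to row 3. 4 starts a new row 3. The new tableau is [[1, 5], [2], [4]].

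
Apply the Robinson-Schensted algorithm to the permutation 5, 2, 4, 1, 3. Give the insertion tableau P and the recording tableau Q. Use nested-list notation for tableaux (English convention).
Insert each entry of the permutation into P by Schensted row insertion, recording in Q the position of each new cell.

After inserting 5: P = [[5]].
After inserting 2: P = [[2], [5]].
After inserting 4: P = [[2, 4], [5]].
After inserting 1: P = [[1, 4], [2], [5]].
After inserting 3: P = [[1, 3], [2, 4], [5]].

So P = [[1, 3], [2, 4], [5]], Q = [[1, 3], [2, 5], [4]].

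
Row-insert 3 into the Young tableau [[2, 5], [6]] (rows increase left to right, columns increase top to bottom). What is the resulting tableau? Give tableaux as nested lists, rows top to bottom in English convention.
In row 1, 3 replaces 5 (the leftmost entry greater than 3); 5 is bumped to row 2. In row 2, 5 replaces 6 (the leftmost entry greater than 5); 6 is bumped to row 3. 6 starts a new row 3. The new tableau is [[2, 3], [5], [6]].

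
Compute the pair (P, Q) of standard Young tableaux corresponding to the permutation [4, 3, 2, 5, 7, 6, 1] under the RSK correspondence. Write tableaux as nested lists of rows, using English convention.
Insert each entry of the permutation into P by Schensted row insertion, recording in Q the position of each new cell.

Insert 4: appended to row 1. P = [[4]].
Insert 3: 3 bumps 4 from row 1; 4 starts row 2. P = [[3], [4]].
Insert 2: 2 bumps 3 from row 1; 3 bumps 4 from row 2; 4 starts row 3. P = [[2], [3], [4]].
Insert 5: appended to row 1. P = [[2, 5], [3], [4]].
Insert 7: appended to row 1. P = [[2, 5, 7], [3], [4]].
Insert 6: 6 bumps 7 from row 1; 7 appends to row 2. P = [[2, 5, 6], [3, 7], [4]].
Insert 1: 1 bumps 2 from row 1; 2 bumps 3 from row 2; 3 bumps 4 from row 3; 4 starts row 4. P = [[1, 5, 6], [2, 7], [3], [4]].

So P = [[1, 5, 6], [2, 7], [3], [4]], Q = [[1, 4, 5], [2, 6], [3], [7]].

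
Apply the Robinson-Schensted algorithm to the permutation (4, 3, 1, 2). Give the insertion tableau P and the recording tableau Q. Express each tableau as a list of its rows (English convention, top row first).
Insert each entry of the permutation into P by Schensted row insertion, recording in Q the position of each new cell.

Insert 4: appended to row 1. P = [[4]].
Insert 3: 3 bumps 4 from row 1; 4 starts row 2. P = [[3], [4]].
Insert 1: 1 bumps 3 from row 1; 3 bumps 4 from row 2; 4 starts row 3. P = [[1], [3], [4]].
Insert 2: appended to row 1. P = [[1, 2], [3], [4]].

So P = [[1, 2], [3], [4]], Q = [[1, 4], [2], [3]].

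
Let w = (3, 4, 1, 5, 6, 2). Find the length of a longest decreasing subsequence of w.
2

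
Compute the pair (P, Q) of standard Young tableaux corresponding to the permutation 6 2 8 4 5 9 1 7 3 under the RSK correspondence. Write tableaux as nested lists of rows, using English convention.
Insert each entry of the permutation into P by Schensted row insertion, recording in Q the position of each new cell.

Insert 6: appended to row 1. P = [[6]].
Insert 2: 2 bumps 6 from row 1; 6 starts row 2. P = [[2], [6]].
Insert 8: appended to row 1. P = [[2, 8], [6]].
Insert 4: 4 bumps 8 from row 1; 8 appends to row 2. P = [[2, 4], [6, 8]].
Insert 5: appended to row 1. P = [[2, 4, 5], [6, 8]].
Insert 9: appended to row 1. P = [[2, 4, 5, 9], [6, 8]].
Insert 1: 1 bumps 2 from row 1; 2 bumps 6 from row 2; 6 starts row 3. P = [[1, 4, 5, 9], [2, 8], [6]].
Insert 7: 7 bumps 9 from row 1; 9 appends to row 2. P = [[1, 4, 5, 7], [2, 8, 9], [6]].
Insert 3: 3 bumps 4 from row 1; 4 bumps 8 from row 2; 8 appends to row 3. P = [[1, 3, 5, 7], [2, 4, 9], [6, 8]].

So P = [[1, 3, 5, 7], [2, 4, 9], [6, 8]], Q = [[1, 3, 5, 6], [2, 4, 8], [7, 9]].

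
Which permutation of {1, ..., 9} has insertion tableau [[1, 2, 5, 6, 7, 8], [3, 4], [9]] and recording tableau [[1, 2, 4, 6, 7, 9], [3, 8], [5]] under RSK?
3 9 4 5 1 6 7 2 8

Reverse the RSK construction: for i from n down to 1, find the cell of Q containing i, remove the entry at that cell from P, and reverse-bump it up through P; the value ejected from row 1 is w(i).

Step i=9: Q has 9 at row 1, column 6; remove that cell from P, ejecting 8. So w(9) = 8. P is now [[1, 2, 5, 6, 7], [3, 4], [9]].
Step i=8: Q has 8 at row 2, column 2; remove 4 from row 2 of P and reverse-bump: 4 enters row 1 and ejects 2. So w(8) = 2. P is now [[1, 4, 5, 6, 7], [3], [9]].
Step i=7: Q has 7 at row 1, column 5; remove that cell from P, ejecting 7. So w(7) = 7. P is now [[1, 4, 5, 6], [3], [9]].
Step i=6: Q has 6 at row 1, column 4; remove that cell from P, ejecting 6. So w(6) = 6. P is now [[1, 4, 5], [3], [9]].
Step i=5: Q has 5 at row 3, column 1; remove 9 from row 3 of P and reverse-bump: 9 enters row 2 and ejects 3; 3 enters row 1 and ejects 1. So w(5) = 1. P is now [[3, 4, 5], [9]].
Step i=4: Q has 4 at row 1, column 3; remove that cell from P, ejecting 5. So w(4) = 5. P is now [[3, 4], [9]].
Step i=3: Q has 3 at row 2, column 1; remove 9 from row 2 of P and reverse-bump: 9 enters row 1 and ejects 4. So w(3) = 4. P is now [[3, 9]].
Step i=2: Q has 2 at row 1, column 2; remove that cell from P, ejecting 9. So w(2) = 9. P is now [[3]].
Step i=1: Q has 1 at row 1, column 1; remove that cell from P, ejecting 3. So w(1) = 3. P is now [].

So w = 3 9 4 5 1 6 7 2 8.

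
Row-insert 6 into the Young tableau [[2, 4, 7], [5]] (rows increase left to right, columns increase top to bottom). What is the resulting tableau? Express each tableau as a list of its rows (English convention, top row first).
[[2, 4, 6], [5, 7]]

In row 1, 6 replaces 7 (the leftmost entry greater than 6); 7 is bumped to row 2. 7 is appended to row 2. The new tableau is [[2, 4, 6], [5, 7]].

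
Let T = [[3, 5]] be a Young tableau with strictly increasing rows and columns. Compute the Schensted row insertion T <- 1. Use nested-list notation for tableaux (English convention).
[[1, 5], [3]]

In row 1, 1 replaces 3 (the leftmost entry greater than 1); 3 is bumped to row 2. 3 starts a new row 2. The new tableau is [[1, 5], [3]].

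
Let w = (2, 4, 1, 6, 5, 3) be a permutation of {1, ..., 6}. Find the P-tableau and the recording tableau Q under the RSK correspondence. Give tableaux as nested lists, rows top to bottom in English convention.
P = [[1, 3, 5], [2, 4], [6]], Q = [[1, 2, 4], [3, 5], [6]]

Insert each entry of the permutation into P by Schensted row insertion, recording in Q the position of each new cell.

Insert 2: appended to row 1. P = [[2]].
Insert 4: appended to row 1. P = [[2, 4]].
Insert 1: 1 bumps 2 from row 1; 2 starts row 2. P = [[1, 4], [2]].
Insert 6: appended to row 1. P = [[1, 4, 6], [2]].
Insert 5: 5 bumps 6 from row 1; 6 appends to row 2. P = [[1, 4, 5], [2, 6]].
Insert 3: 3 bumps 4 from row 1; 4 bumps 6 from row 2; 6 starts row 3. P = [[1, 3, 5], [2, 4], [6]].

So P = [[1, 3, 5], [2, 4], [6]], Q = [[1, 2, 4], [3, 5], [6]].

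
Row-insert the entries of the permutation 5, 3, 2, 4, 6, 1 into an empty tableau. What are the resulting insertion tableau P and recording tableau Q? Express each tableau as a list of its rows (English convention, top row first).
Insert each entry of the permutation into P by Schensted row insertion, recording in Q the position of each new cell.

After inserting 5: P = [[5]].
After inserting 3: P = [[3], [5]].
After inserting 2: P = [[2], [3], [5]].
After inserting 4: P = [[2, 4], [3], [5]].
After inserting 6: P = [[2, 4, 6], [3], [5]].
After inserting 1: P = [[1, 4, 6], [2], [3], [5]].

So P = [[1, 4, 6], [2], [3], [5]], Q = [[1, 4, 5], [2], [3], [6]].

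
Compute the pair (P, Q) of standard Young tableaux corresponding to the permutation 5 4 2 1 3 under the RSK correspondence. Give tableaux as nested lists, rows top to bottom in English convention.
Insert each entry of the permutation into P by Schensted row insertion, recording in Q the position of each new cell.

Insert 5: appended to row 1. P = [[5]], Q = [[1]].
Insert 4: 4 bumps 5 from row 1; 5 starts row 2. P = [[4], [5]], Q = [[1], [2]].
Insert 2: 2 bumps 4 from row 1; 4 bumps 5 from row 2; 5 starts row 3. P = [[2], [4], [5]], Q = [[1], [2], [3]].
Insert 1: 1 bumps 2 from row 1; 2 bumps 4 from row 2; 4 bumps 5 from row 3; 5 starts row 4. P = [[1], [2], [4], [5]], Q = [[1], [2], [3], [4]].
Insert 3: appended to row 1. P = [[1, 3], [2], [4], [5]], Q = [[1, 5], [2], [3], [4]].

So P = [[1, 3], [2], [4], [5]], Q = [[1, 5], [2], [3], [4]].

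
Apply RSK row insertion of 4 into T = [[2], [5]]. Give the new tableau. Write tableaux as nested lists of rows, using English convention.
4 is larger than every entry of row 1, so it is appended to row 1. The new tableau is [[2, 4], [5]].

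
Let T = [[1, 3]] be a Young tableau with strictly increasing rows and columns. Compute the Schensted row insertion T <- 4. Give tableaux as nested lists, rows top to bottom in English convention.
[[1, 3, 4]]

4 is larger than every entry of row 1, so it is appended to row 1. The new tableau is [[1, 3, 4]].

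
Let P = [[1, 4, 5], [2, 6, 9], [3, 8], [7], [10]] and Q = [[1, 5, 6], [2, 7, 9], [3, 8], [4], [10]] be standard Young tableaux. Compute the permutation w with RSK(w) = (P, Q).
Reverse the RSK construction: for i from n down to 1, find the cell of Q containing i, remove the entry at that cell from P, and reverse-bump it up through P; the value ejected from row 1 is w(i).

Step i=10: Q has 10 at row 5, column 1; remove 10 from row 5 of P and reverse-bump: 10 enters row 4 and ejects 7; 7 enters row 3 and ejects 3; 3 enters row 2 and ejects 2; 2 enters row 1 and ejects 1. So w(10) = 1. P is now [[2, 4, 5], [3, 6, 9], [7, 8], [10]].
Step i=9: Q has 9 at row 2, column 3; remove 9 from row 2 of P and reverse-bump: 9 enters row 1 and ejects 5. So w(9) = 5. P is now [[2, 4, 9], [3, 6], [7, 8], [10]].
Step i=8: Q has 8 at row 3, column 2; remove 8 from row 3 of P and reverse-bump: 8 enters row 2 and ejects 6; 6 enters row 1 and ejects 4. So w(8) = 4. P is now [[2, 6, 9], [3, 8], [7], [10]].
Step i=7: Q has 7 at row 2, column 2; remove 8 from row 2 of P and reverse-bump: 8 enters row 1 and ejects 6. So w(7) = 6. P is now [[2, 8, 9], [3], [7], [10]].
Step i=6: Q has 6 at row 1, column 3; remove that cell from P, ejecting 9. So w(6) = 9. P is now [[2, 8], [3], [7], [10]].
Step i=5: Q has 5 at row 1, column 2; remove that cell from P, ejecting 8. So w(5) = 8. P is now [[2], [3], [7], [10]].
Step i=4: Q has 4 at row 4, column 1; remove 10 from row 4 of P and reverse-bump: 10 enters row 3 and ejects 7; 7 enters row 2 and ejects 3; 3 enters row 1 and ejects 2. So w(4) = 2. P is now [[3], [7], [10]].
Step i=3: Q has 3 at row 3, column 1; remove 10 from row 3 of P and reverse-bump: 10 enters row 2 and ejects 7; 7 enters row 1 and ejects 3. So w(3) = 3. P is now [[7], [10]].
Step i=2: Q has 2 at row 2, column 1; remove 10 from row 2 of P and reverse-bump: 10 enters row 1 and ejects 7. So w(2) = 7. P is now [[10]].
Step i=1: Q has 1 at row 1, column 1; remove that cell from P, ejecting 10. So w(1) = 10. P is now [].

So w = 10 7 3 2 8 9 6 4 5 1.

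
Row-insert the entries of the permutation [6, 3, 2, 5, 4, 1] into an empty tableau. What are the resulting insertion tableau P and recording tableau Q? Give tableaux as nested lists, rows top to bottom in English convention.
Insert each entry of the permutation into P by Schensted row insertion, recording in Q the position of each new cell.

Insert 6: appended to row 1. P = [[6]].
Insert 3: 3 bumps 6 from row 1; 6 starts row 2. P = [[3], [6]].
Insert 2: 2 bumps 3 from row 1; 3 bumps 6 from row 2; 6 starts row 3. P = [[2], [3], [6]].
Insert 5: appended to row 1. P = [[2, 5], [3], [6]].
Insert 4: 4 bumps 5 from row 1; 5 appends to row 2. P = [[2, 4], [3, 5], [6]].
Insert 1: 1 bumps 2 from row 1; 2 bumps 3 from row 2; 3 bumps 6 from row 3; 6 starts row 4. P = [[1, 4], [2, 5], [3], [6]].

So P = [[1, 4], [2, 5], [3], [6]], Q = [[1, 4], [2, 5], [3], [6]].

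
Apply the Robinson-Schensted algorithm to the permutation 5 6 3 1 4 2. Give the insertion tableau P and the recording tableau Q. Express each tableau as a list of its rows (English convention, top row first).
Insert each entry of the permutation into P by Schensted row insertion, recording in Q the position of each new cell.

Insert 5: appended to row 1. P = [[5]].
Insert 6: appended to row 1. P = [[5, 6]].
Insert 3: 3 bumps 5 from row 1; 5 starts row 2. P = [[3, 6], [5]].
Insert 1: 1 bumps 3 from row 1; 3 bumps 5 from row 2; 5 starts row 3. P = [[1, 6], [3], [5]].
Insert 4: 4 bumps 6 from row 1; 6 appends to row 2. P = [[1, 4], [3, 6], [5]].
Insert 2: 2 bumps 4 from row 1; 4 bumps 6 from row 2; 6 appends to row 3. P = [[1, 2], [3, 4], [5, 6]].

So P = [[1, 2], [3, 4], [5, 6]], Q = [[1, 2], [3, 5], [4, 6]].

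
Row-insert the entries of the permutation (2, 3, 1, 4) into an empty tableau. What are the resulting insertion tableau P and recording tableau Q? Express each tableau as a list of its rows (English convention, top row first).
P = [[1, 3, 4], [2]], Q = [[1, 2, 4], [3]]

Insert each entry of the permutation into P by Schensted row insertion, recording in Q the position of each new cell.

Insert 2: appended to row 1. P = [[2]], Q = [[1]].
Insert 3: appended to row 1. P = [[2, 3]], Q = [[1, 2]].
Insert 1: 1 bumps 2 from row 1; 2 starts row 2. P = [[1, 3], [2]], Q = [[1, 2], [3]].
Insert 4: appended to row 1. P = [[1, 3, 4], [2]], Q = [[1, 2, 4], [3]].

So P = [[1, 3, 4], [2]], Q = [[1, 2, 4], [3]].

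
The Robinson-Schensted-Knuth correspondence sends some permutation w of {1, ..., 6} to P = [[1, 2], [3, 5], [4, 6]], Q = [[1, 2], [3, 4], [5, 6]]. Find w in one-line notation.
4 6 3 5 1 2

Reverse the RSK construction: for i from n down to 1, find the cell of Q containing i, remove the entry at that cell from P, and reverse-bump it up through P; the value ejected from row 1 is w(i).

Step i=6: Q has 6 at row 3, column 2; remove 6 from row 3 of P and reverse-bump: 6 enters row 2 and ejects 5; 5 enters row 1 and ejects 2. So w(6) = 2. P is now [[1, 5], [3, 6], [4]].
Step i=5: Q has 5 at row 3, column 1; remove 4 from row 3 of P and reverse-bump: 4 enters row 2 and ejects 3; 3 enters row 1 and ejects 1. So w(5) = 1. P is now [[3, 5], [4, 6]].
Step i=4: Q has 4 at row 2, column 2; remove 6 from row 2 of P and reverse-bump: 6 enters row 1 and ejects 5. So w(4) = 5. P is now [[3, 6], [4]].
Step i=3: Q has 3 at row 2, column 1; remove 4 from row 2 of P and reverse-bump: 4 enters row 1 and ejects 3. So w(3) = 3. P is now [[4, 6]].
Step i=2: Q has 2 at row 1, column 2; remove that cell from P, ejecting 6. So w(2) = 6. P is now [[4]].
Step i=1: Q has 1 at row 1, column 1; remove that cell from P, ejecting 4. So w(1) = 4. P is now [].

So w = 4 6 3 5 1 2.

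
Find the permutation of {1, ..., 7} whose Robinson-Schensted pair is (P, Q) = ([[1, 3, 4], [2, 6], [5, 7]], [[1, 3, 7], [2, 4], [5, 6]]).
5 2 7 6 1 3 4

Reverse the RSK construction: for i from n down to 1, find the cell of Q containing i, remove the entry at that cell from P, and reverse-bump it up through P; the value ejected from row 1 is w(i).

Step i=7: Q has 7 at row 1, column 3; remove that cell from P, ejecting 4. So w(7) = 4. P is now [[1, 3], [2, 6], [5, 7]].
Step i=6: Q has 6 at row 3, column 2; remove 7 from row 3 of P and reverse-bump: 7 enters row 2 and ejects 6; 6 enters row 1 and ejects 3. So w(6) = 3. P is now [[1, 6], [2, 7], [5]].
Step i=5: Q has 5 at row 3, column 1; remove 5 from row 3 of P and reverse-bump: 5 enters row 2 and ejects 2; 2 enters row 1 and ejects 1. So w(5) = 1. P is now [[2, 6], [5, 7]].
Step i=4: Q has 4 at row 2, column 2; remove 7 from row 2 of P and reverse-bump: 7 enters row 1 and ejects 6. So w(4) = 6. P is now [[2, 7], [5]].
Step i=3: Q has 3 at row 1, column 2; remove that cell from P, ejecting 7. So w(3) = 7. P is now [[2], [5]].
Step i=2: Q has 2 at row 2, column 1; remove 5 from row 2 of P and reverse-bump: 5 enters row 1 and ejects 2. So w(2) = 2. P is now [[5]].
Step i=1: Q has 1 at row 1, column 1; remove that cell from P, ejecting 5. So w(1) = 5. P is now [].

So w = 5 2 7 6 1 3 4.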